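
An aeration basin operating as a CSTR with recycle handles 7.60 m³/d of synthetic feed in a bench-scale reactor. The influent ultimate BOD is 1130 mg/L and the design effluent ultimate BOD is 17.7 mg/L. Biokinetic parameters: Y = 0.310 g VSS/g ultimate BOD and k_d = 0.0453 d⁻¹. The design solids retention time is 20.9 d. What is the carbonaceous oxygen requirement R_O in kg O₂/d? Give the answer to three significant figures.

R_O ≈ 6.54 kg O₂/d

Observed yield with endogenous decay: Y_obs = Y / (1 + k_d·θ_c) = 0.310 / (1 + 0.0453 × 20.9) = 0.310 / 1.947 = 0.1592 g VSS/g ultimate BOD.
Substrate removed = Q·(S₀ − S) = 7.60 m³/d × (1130 − 17.7) g/m³ = 8.45×10^3 g/d = 8.453 kg/d.
P_X = Y_obs·Q·(S₀ − S) = 0.1592 × 8.453 = 1.346 kg VSS/d.
R_O = Q·ΔS − 1.42 P_X = 8.453 − 1.911 = 6.542 kg O₂/d.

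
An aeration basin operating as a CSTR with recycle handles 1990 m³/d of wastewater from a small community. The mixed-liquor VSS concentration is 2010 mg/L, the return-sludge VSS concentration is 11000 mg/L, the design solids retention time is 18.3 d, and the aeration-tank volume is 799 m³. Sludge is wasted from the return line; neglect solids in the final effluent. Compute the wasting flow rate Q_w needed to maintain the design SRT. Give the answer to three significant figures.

Q_w ≈ 7.98 m³/d

Q_w = (V·X)/(θ_c X_r) = 799.0 × 2010 / (18.3 × 11000) = 7.978 m³/d.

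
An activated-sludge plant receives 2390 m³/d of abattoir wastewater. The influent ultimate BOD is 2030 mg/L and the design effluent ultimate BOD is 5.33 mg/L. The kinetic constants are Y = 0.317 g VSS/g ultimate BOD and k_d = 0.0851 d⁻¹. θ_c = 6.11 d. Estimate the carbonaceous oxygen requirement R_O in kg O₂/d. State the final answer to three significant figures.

R_O ≈ 3410 kg O₂/d

The observed yield is Y_obs = Y/(1 + k_d·θ_c) = 0.317 / (1 + 0.0851 × 6.11) = 0.317 / 1.520 = 0.2086 g VSS per g ultimate BOD removed.
Q·(S₀ − S) = 2390 × (2030 − 5.33) × 10⁻³ = 4839 kg/d removed.
P_X = Y_obs·Q·(S₀ − S) = 0.2086 × 4839 = 1009 kg VSS/d.
Carbonaceous O₂ demand = substrate oxidised − cell-mass equivalent = 4839 − 1.42 × 1009 = 3406 kg O₂/d.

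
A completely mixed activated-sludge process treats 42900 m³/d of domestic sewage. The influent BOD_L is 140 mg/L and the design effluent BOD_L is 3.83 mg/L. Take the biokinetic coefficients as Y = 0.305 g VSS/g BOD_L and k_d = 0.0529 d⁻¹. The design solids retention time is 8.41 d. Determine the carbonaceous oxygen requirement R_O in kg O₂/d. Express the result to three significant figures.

Observed yield with endogenous decay: Y_obs = Y / (1 + k_d·θ_c) = 0.305 / (1 + 0.0529 × 8.41) = 0.305 / 1.445 = 0.2111 g VSS/g BOD_L.
Mass of BOD_L removed per day: Q(S₀ − S) = 42900 × 136.2 g/m³ = 5842 kg/d.
P_X = Y_obs·Q·(S₀ − S) = 0.2111 × 5842 = 1233 kg VSS/d.
Carbonaceous O₂ demand = substrate oxidised − cell-mass equivalent = 5842 − 1.42 × 1233 = 4091 kg O₂/d.

R_O ≈ 4090 kg O₂/d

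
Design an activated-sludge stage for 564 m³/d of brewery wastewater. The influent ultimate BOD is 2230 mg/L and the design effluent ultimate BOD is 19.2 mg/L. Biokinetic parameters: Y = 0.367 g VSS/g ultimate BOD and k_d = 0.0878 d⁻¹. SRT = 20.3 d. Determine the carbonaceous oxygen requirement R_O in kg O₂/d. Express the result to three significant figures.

The observed yield is Y_obs = Y/(1 + k_d·θ_c) = 0.367 / (1 + 0.0878 × 20.3) = 0.367 / 2.782 = 0.1319 g VSS per g ultimate BOD removed.
Substrate removed = Q·(S₀ − S) = 564 m³/d × (2230 − 19.2) g/m³ = 1.25×10^6 g/d = 1247 kg/d.
Net sludge production P_X = 0.1319 × 1247 = 164.5 kg VSS/d.
R_O = Q·ΔS − 1.42 P_X = 1247 − 233.5 = 1013 kg O₂/d.

R_O ≈ 1010 kg O₂/d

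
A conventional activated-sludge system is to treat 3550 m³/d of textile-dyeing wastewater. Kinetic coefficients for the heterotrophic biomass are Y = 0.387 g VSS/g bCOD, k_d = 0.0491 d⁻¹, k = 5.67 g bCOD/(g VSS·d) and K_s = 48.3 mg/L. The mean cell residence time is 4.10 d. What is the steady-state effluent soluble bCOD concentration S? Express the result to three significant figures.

From the Monod/SRT balance for a CMAS, S = K_s·(1+k_d θ_c)/[θ_c·(Y k − k_d) − 1] = 48.3 × (1 + 0.0491 × 4.10) / [4.10 × (0.387 × 5.67 − 0.0491) − 1] = 58.02 / 7.795 = 7.443 mg/L.

S ≈ 7.44 mg/L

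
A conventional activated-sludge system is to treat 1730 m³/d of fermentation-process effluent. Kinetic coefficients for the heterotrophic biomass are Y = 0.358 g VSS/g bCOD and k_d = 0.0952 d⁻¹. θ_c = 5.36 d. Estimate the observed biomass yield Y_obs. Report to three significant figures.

Y_obs ≈ 0.237 g VSS/g bCOD

The observed yield is Y_obs = Y/(1 + k_d·θ_c) = 0.358 / (1 + 0.0952 × 5.36) = 0.358 / 1.510 = 0.2370 g VSS per g bCOD removed.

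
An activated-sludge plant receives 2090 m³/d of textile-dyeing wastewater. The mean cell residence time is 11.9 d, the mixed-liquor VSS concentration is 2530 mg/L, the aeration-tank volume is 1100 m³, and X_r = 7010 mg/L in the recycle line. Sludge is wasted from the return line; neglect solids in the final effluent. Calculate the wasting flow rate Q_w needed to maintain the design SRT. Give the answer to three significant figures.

Q_w ≈ 33.4 m³/d

Q_w = (V·X)/(θ_c X_r) = 1100 × 2530 / (11.9 × 7010) = 33.36 m³/d.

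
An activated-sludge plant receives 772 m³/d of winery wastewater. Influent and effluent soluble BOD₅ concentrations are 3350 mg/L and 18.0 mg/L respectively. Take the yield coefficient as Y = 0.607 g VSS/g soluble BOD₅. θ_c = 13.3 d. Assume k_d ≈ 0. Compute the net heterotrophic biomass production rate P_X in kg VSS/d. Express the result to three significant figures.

With endogenous decay neglected, the observed yield equals the true yield: Y_obs = Y = 0.607 g VSS/g soluble BOD₅.
Substrate removed = Q·(S₀ − S) = 772 m³/d × (3350 − 18.0) g/m³ = 2.57×10^6 g/d = 2572 kg/d.
P_X = Y_obs · Q(S₀ − S) = 0.6070 × 2572 = 1561 kg VSS/d.

P_X ≈ 1560 kg VSS/d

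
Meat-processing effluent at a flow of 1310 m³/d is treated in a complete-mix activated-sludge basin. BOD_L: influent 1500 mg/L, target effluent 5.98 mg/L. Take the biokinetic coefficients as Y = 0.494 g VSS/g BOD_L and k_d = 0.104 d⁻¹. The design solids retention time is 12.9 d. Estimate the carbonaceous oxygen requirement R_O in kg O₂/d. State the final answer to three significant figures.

R_O ≈ 1370 kg O₂/d

Correct the yield for decay: Y_obs = Y/(1 + k_d θ_c) = 0.494 / (1 + 0.104 × 12.9) = 0.494 / 2.342 = 0.2110.
ΔS = 1500 − 5.98 = 1494 mg/L, so the substrate removal rate is 1310 × 1494/1000 = 1957 kg BOD_L/d.
P_X = Y_obs·Q·(S₀ − S) = 0.2110 × 1957 = 412.9 kg VSS/d.
R_O = Q·ΔS − 1.42 P_X = 1957 − 586.3 = 1371 kg O₂/d.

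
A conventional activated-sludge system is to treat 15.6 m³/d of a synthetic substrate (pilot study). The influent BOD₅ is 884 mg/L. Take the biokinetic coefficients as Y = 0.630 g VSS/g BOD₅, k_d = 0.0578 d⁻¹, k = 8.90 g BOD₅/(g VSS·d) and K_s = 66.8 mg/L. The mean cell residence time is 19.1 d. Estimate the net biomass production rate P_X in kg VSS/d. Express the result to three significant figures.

P_X ≈ 4.12 kg VSS/d

From the Monod/SRT balance for a CMAS, S = K_s·(1+k_d θ_c)/[θ_c·(Y k − k_d) − 1] = 66.8 × (1 + 0.0578 × 19.1) / [19.1 × (0.630 × 8.90 − 0.0578) − 1] = 140.5 / 105.0 = 1.339 mg/L.
Correct the yield for decay: Y_obs = Y/(1 + k_d θ_c) = 0.630 / (1 + 0.0578 × 19.1) = 0.630 / 2.104 = 0.2994.
Mass of BOD₅ removed per day: Q(S₀ − S) = 15.6 × 882.7 g/m³ = 13.77 kg/d.
So the net sludge growth is P_X = 0.2994 × 13.77 = 4.123 kg VSS/d.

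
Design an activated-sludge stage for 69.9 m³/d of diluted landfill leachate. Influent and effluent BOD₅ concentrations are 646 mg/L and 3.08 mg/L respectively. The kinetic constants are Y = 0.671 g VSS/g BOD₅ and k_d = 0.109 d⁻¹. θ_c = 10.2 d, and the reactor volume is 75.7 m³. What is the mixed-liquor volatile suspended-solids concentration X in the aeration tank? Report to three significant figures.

Solving the biomass balance for X: X = Y Q (S₀−S) θ_c / [V (1+k_d θ_c)] = 0.671 × 69.9 × (646 − 3.08) × 10.2 / [75.7 × (1 + 0.109 × 10.2)] = 1924 mg/L.

X ≈ 1920 mg/L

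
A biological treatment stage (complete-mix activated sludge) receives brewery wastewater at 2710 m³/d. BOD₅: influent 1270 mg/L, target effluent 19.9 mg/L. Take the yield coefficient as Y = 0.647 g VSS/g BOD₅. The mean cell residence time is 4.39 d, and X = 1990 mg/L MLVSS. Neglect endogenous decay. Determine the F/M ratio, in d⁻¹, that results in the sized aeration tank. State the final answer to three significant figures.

With k_d = 0 the design equation reduces to V = Y Q (S₀−S) θ_c / X = 0.647 × 2710 × (1270 − 19.9) × 4.39 / 1990 = 4835 m³.
F/M = Q·S₀ / (V·X) = 2710 × 1270 / (4835 × 1990) = 0.3577 g BOD₅·(g VSS·d)⁻¹.

F/M ≈ 0.358 d⁻¹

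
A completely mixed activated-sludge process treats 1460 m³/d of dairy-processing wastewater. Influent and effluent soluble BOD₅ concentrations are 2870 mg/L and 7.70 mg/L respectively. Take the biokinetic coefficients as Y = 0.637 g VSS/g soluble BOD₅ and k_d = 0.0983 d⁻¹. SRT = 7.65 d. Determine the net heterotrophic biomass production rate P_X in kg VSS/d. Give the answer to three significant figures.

P_X ≈ 1520 kg VSS/d

Y_obs = Y / (1 + k_d θ_c) = 0.637 / (1 + 0.0983 × 7.65) = 0.637 / 1.752 = 0.3636.
Q·(S₀ − S) = 1460 × (2870 − 7.70) × 10⁻³ = 4179 kg/d removed.
P_X = Y_obs · Q(S₀ − S) = 0.3636 × 4179 = 1519 kg VSS/d.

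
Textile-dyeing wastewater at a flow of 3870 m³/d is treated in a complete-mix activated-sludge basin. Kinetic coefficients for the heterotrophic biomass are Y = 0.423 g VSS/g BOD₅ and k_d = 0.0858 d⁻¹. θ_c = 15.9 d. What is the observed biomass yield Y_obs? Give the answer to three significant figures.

Y_obs ≈ 0.179 g VSS/g BOD₅

Correct the yield for decay: Y_obs = Y/(1 + k_d θ_c) = 0.423 / (1 + 0.0858 × 15.9) = 0.423 / 2.364 = 0.1789.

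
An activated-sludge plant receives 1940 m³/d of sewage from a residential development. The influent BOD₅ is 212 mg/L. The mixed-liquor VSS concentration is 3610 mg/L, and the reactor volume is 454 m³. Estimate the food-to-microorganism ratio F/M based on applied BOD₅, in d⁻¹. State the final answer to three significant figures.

F/M ≈ 0.251 d⁻¹

Food-to-microorganism ratio F/M = Q S₀ / (V X) = 1940 × 212 / (454.0 × 3610) = 0.2509 d⁻¹.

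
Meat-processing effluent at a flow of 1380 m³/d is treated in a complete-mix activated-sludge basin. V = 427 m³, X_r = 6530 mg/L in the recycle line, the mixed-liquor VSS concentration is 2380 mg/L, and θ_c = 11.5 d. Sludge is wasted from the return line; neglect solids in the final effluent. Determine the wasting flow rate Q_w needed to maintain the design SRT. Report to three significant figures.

Q_w ≈ 13.5 m³/d

Q_w = (V·X)/(θ_c X_r) = 427.0 × 2380 / (11.5 × 6530) = 13.53 m³/d.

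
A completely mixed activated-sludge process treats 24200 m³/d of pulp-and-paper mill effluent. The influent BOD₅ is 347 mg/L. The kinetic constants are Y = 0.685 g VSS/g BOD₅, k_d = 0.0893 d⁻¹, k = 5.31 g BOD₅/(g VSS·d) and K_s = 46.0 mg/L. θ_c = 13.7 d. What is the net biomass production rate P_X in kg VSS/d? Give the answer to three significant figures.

P_X ≈ 2570 kg VSS/d

Effluent substrate depends only on kinetics and SRT: S = K_s(1 + k_d θ_c) / [θ_c(Yk − k_d) − 1] = 46.0 × (1 + 0.0893 × 13.7) / [13.7 × (0.685 × 5.31 − 0.0893) − 1] = 102.3 / 47.61 = 2.148 mg/L.
Correct the yield for decay: Y_obs = Y/(1 + k_d θ_c) = 0.685 / (1 + 0.0893 × 13.7) = 0.685 / 2.223 = 0.3081.
ΔS = 347 − 2.15 = 344.9 mg/L, so the substrate removal rate is 24200 × 344.9/1000 = 8345 kg BOD₅/d.
So the net sludge growth is P_X = 0.3081 × 8345 = 2571 kg VSS/d.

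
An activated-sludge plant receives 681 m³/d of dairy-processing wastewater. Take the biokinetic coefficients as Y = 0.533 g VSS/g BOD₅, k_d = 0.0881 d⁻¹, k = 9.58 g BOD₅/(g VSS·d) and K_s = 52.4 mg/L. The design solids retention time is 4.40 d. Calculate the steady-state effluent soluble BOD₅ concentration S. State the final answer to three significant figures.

From the Monod/SRT balance for a CMAS, S = K_s·(1+k_d θ_c)/[θ_c·(Y k − k_d) − 1] = 52.4 × (1 + 0.0881 × 4.40) / [4.40 × (0.533 × 9.58 − 0.0881) − 1] = 72.71 / 21.08 = 3.449 mg/L.

S ≈ 3.45 mg/L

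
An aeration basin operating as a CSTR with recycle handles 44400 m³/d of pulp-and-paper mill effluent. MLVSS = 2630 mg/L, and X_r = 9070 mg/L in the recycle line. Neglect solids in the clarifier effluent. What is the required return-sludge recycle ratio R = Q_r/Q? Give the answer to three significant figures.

R ≈ 0.408

Solids balance on the clarifier gives (1+R)X = R·X_r, so R = X/(X_r − X) = 2630 / (9070 − 2630) = 0.4084.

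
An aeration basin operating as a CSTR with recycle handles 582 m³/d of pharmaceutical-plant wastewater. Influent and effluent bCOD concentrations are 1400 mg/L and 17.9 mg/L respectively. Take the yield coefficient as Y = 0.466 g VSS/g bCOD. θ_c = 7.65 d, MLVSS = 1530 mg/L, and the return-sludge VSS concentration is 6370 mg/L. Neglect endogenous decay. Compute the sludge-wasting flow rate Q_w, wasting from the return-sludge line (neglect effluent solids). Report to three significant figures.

Biomass mass balance (decay neglected): V·X = Y·Q·(S₀ − S)·θ_c, so V = 0.466 × 582 × (1400 − 17.9) × 7.65 / 1530 = 1874 m³.
θ_c = V·X/(Q_w·X_r) when wasting from the recycle, so Q_w = V·X/(θ_c·X_r) = 1874 × 1530 / (7.65 × 6370) = 58.84 m³/d.

Q_w ≈ 58.8 m³/d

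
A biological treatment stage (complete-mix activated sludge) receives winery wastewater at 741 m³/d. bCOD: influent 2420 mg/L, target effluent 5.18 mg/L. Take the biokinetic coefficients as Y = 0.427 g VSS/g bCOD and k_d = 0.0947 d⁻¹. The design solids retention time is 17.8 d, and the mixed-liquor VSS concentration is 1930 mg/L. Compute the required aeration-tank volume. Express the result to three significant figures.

V ≈ 2620 m³

From the SRT design equation V = Y Q (S₀−S) θ_c / [X (1 + k_d θ_c)] = 0.427 × 741 × (2420 − 5.18) × 17.8 / [1930 × (1 + 0.0947 × 17.8)] = 1.36×10^7 / 5183 = 2624 m³.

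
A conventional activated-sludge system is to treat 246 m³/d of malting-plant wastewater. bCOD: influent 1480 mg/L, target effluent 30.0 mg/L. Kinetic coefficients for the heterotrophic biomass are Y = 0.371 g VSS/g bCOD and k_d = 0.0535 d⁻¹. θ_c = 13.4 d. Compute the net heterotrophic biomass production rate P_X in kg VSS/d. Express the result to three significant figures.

Correct the yield for decay: Y_obs = Y/(1 + k_d θ_c) = 0.371 / (1 + 0.0535 × 13.4) = 0.371 / 1.717 = 0.2161.
Mass of bCOD removed per day: Q(S₀ − S) = 246 × 1450 g/m³ = 356.7 kg/d.
So the net sludge growth is P_X = 0.2161 × 356.7 = 77.08 kg VSS/d.

P_X ≈ 77.1 kg VSS/d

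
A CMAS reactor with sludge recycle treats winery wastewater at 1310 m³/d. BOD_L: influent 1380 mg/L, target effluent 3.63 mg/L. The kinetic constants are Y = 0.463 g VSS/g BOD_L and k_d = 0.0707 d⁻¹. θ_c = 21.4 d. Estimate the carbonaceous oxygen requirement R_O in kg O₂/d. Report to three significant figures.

The observed yield is Y_obs = Y/(1 + k_d·θ_c) = 0.463 / (1 + 0.0707 × 21.4) = 0.463 / 2.513 = 0.1842 g VSS per g BOD_L removed.
Q·(S₀ − S) = 1310 × (1380 − 3.63) × 10⁻³ = 1803 kg/d removed.
P_X = Y_obs·Q·(S₀ − S) = 0.1842 × 1803 = 332.2 kg VSS/d.
R_O = Q·(S₀ − S) − 1.42·P_X = 1803 − 1.42 × 332.2 = 1331 kg O₂/d.

R_O ≈ 1330 kg O₂/d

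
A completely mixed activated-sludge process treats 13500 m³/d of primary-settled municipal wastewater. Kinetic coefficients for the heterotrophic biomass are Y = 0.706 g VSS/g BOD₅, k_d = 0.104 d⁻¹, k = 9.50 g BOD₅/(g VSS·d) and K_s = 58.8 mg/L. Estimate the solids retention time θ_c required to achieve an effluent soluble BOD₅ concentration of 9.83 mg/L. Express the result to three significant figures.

θ_c ≈ 1.17 d

Specific growth rate at S = 9.83 mg/L: μ = YkS/(K_s+S) = 0.706·9.50·9.83/(58.8+9.83) = 0.9607 d⁻¹.
θ_c = 1/(μ − k_d) = 1/(0.9607 − 0.104) = 1/0.8567 = 1.167 d.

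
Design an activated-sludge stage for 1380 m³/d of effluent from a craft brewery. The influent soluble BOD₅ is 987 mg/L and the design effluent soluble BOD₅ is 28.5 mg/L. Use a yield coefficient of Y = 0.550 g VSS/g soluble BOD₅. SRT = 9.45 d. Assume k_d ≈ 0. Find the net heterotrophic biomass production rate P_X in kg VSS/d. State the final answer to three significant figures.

P_X ≈ 728 kg VSS/d

Since k_d ≈ 0, Y_obs = Y = 0.550 g VSS/g soluble BOD₅.
Mass of soluble BOD₅ removed per day: Q(S₀ − S) = 1380 × 958.5 g/m³ = 1323 kg/d.
So the net sludge growth is P_X = 0.5500 × 1323 = 727.5 kg VSS/d.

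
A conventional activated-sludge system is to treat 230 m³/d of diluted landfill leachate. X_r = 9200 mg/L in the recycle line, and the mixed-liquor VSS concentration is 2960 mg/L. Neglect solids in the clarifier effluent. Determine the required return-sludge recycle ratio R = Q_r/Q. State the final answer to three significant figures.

R ≈ 0.474

Mass balance around the secondary clarifier (neglecting effluent solids): R = X / (X_r − X) = 2960 / (9200 − 2960) = 0.4744.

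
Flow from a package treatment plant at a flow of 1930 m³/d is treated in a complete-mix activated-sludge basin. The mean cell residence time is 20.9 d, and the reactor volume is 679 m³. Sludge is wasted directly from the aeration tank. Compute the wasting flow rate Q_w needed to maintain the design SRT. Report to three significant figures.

Wasting from the aeration tank: Q_w = V / θ_c = 679.0 / 20.9 = 32.49 m³/d.

Q_w ≈ 32.5 m³/d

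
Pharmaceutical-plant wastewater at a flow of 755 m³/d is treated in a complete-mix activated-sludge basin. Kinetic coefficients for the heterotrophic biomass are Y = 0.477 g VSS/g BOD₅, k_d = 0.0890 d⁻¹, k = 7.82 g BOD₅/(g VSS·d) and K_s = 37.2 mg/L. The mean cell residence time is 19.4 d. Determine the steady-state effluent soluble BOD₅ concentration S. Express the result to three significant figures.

Effluent substrate depends only on kinetics and SRT: S = K_s(1 + k_d θ_c) / [θ_c(Yk − k_d) − 1] = 37.2 × (1 + 0.0890 × 19.4) / [19.4 × (0.477 × 7.82 − 0.0890) − 1] = 101.4 / 69.64 = 1.457 mg/L.

S ≈ 1.46 mg/L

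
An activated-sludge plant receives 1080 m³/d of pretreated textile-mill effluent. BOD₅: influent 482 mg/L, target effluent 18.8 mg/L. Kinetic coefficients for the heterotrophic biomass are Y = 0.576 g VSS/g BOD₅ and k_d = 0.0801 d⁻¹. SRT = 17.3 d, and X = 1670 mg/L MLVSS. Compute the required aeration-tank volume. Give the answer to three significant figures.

V ≈ 1250 m³

From the SRT design equation V = Y Q (S₀−S) θ_c / [X (1 + k_d θ_c)] = 0.576 × 1080 × (482 − 18.8) × 17.3 / [1670 × (1 + 0.0801 × 17.3)] = 4.98×10^6 / 3984 = 1251 m³.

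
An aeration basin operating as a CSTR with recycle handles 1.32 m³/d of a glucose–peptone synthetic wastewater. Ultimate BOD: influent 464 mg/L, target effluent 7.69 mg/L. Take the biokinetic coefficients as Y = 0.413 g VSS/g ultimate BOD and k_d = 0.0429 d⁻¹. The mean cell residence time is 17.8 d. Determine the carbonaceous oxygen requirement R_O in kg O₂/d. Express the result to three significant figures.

Correct the yield for decay: Y_obs = Y/(1 + k_d θ_c) = 0.413 / (1 + 0.0429 × 17.8) = 0.413 / 1.764 = 0.2342.
Q·(S₀ − S) = 1.32 × (464 − 7.69) × 10⁻³ = 0.6023 kg/d removed.
Biomass synthesised: P_X = Y_obs × 0.6023 = 0.1411 kg VSS/d.
R_O = Q·ΔS − 1.42 P_X = 0.6023 − 0.2003 = 0.4020 kg O₂/d.

R_O ≈ 0.402 kg O₂/d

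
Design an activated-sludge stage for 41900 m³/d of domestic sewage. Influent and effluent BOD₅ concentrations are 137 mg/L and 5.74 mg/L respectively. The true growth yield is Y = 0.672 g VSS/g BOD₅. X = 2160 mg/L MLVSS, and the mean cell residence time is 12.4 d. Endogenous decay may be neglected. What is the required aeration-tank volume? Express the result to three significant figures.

V·X = Y·Q·ΔS·θ_c gives V = 0.672 × 41900 × (137 − 5.74) × 12.4 / 2160 = 21217 m³.

V ≈ 21200 m³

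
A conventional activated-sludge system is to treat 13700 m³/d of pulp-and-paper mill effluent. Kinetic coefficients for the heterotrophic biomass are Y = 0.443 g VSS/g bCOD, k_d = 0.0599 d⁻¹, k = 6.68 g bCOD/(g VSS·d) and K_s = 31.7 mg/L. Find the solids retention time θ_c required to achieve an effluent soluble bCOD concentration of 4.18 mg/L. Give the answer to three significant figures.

θ_c ≈ 3.51 d

Specific growth rate at S = 4.18 mg/L: μ = YkS/(K_s+S) = 0.443·6.68·4.18/(31.7+4.18) = 0.3447 d⁻¹.
1/θ_c = 0.3447 − 0.0599 = 0.2848 d⁻¹, so θ_c = 3.511 d.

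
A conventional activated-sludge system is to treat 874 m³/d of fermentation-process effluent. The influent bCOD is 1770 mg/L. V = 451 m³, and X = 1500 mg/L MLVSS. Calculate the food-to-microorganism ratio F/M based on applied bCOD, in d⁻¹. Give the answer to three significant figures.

Food-to-microorganism ratio F/M = Q S₀ / (V X) = 874 × 1770 / (451.0 × 1500) = 2.287 d⁻¹.

F/M ≈ 2.29 d⁻¹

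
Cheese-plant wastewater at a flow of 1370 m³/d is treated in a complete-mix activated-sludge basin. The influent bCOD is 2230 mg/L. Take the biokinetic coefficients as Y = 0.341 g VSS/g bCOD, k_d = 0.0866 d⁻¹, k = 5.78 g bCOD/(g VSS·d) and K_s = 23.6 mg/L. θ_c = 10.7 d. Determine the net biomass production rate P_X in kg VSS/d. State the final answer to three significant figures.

P_X ≈ 540 kg VSS/d

Effluent substrate depends only on kinetics and SRT: S = K_s(1 + k_d θ_c) / [θ_c(Yk − k_d) − 1] = 23.6 × (1 + 0.0866 × 10.7) / [10.7 × (0.341 × 5.78 − 0.0866) − 1] = 45.47 / 19.16 = 2.373 mg/L.
Correct the yield for decay: Y_obs = Y/(1 + k_d θ_c) = 0.341 / (1 + 0.0866 × 10.7) = 0.341 / 1.927 = 0.1770.
Substrate removed = Q·(S₀ − S) = 1370 m³/d × (2230 − 2.37) g/m³ = 3.05×10^6 g/d = 3052 kg/d.
Biomass produced: P_X = Y_obs·Q·ΔS = 0.1770 × 3052 ≈ 540.2 kg VSS/d.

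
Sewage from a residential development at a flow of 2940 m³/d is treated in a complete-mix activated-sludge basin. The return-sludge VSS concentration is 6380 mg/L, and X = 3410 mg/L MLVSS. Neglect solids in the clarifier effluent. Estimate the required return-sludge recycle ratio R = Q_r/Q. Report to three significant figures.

R ≈ 1.15

R = Q_r/Q = X/(X_r − X) = 3410 / (6380 − 3410) = 1.148.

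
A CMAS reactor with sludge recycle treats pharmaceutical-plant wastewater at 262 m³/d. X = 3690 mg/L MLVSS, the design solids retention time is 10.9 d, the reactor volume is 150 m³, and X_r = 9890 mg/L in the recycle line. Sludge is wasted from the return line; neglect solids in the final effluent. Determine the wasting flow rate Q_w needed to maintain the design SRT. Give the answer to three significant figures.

Q_w ≈ 5.13 m³/d

Wasting from the return line (neglecting effluent solids): Q_w = V·X / (θ_c·X_r) = 150.0 × 3690 / (10.9 × 9890) = 5.134 m³/d.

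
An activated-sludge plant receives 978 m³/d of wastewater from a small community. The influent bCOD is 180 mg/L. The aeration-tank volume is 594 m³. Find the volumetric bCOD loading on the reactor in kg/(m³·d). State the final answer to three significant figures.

Volumetric loading L_v = Q·S₀ / V = 978 × 180 g/m³ / 594.0 m³ = 296.4 g/(m³·d) = 0.2964 kg bCOD/(m³·d).

L_v ≈ 0.296 kg bCOD/(m³·d)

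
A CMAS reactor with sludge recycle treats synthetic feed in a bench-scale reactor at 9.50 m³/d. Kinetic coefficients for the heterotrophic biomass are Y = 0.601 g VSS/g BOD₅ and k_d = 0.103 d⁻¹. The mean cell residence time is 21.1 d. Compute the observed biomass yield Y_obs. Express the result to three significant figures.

Correct the yield for decay: Y_obs = Y/(1 + k_d θ_c) = 0.601 / (1 + 0.103 × 21.1) = 0.601 / 3.173 = 0.1894.

Y_obs ≈ 0.189 g VSS/g BOD₅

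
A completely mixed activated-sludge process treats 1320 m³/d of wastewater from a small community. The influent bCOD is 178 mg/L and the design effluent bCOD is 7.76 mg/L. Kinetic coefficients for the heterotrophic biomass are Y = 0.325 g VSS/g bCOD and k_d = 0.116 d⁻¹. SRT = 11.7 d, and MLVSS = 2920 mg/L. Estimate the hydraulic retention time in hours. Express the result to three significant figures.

Rearranging the biomass balance for a CMAS with decay, V = Y·Q·ΔS·θ_c / [X·(1+k_d θ_c)] = 0.325 × 1320 × (178 − 7.76) × 11.7 / [2920 × (1 + 0.116 × 11.7)] = 8.54×10^5 / 6883 = 124.1 m³.
τ = V/Q = 124.1/1320 = 0.09405 d, or 2.257 h.

τ ≈ 2.26 h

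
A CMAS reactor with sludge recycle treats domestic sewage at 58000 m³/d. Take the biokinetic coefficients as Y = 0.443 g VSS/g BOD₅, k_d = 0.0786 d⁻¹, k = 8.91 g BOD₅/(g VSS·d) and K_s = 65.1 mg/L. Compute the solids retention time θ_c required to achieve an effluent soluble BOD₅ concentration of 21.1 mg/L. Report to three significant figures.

θ_c ≈ 1.13 d

At the target effluent, Y k S/(K_s+S) = 0.443×8.91×21.1/86.20 = 0.9662 d⁻¹.
θ_c = 1/(μ − k_d) = 1/(0.9662 − 0.0786) = 1/0.8876 = 1.127 d.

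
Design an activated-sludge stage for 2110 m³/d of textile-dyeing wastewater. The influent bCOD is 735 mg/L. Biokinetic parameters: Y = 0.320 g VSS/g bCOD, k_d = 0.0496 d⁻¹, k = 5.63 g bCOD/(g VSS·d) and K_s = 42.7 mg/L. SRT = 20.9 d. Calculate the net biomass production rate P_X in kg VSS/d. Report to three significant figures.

P_X ≈ 243 kg VSS/d

From the Monod/SRT balance for a CMAS, S = K_s·(1+k_d θ_c)/[θ_c·(Y k − k_d) − 1] = 42.7 × (1 + 0.0496 × 20.9) / [20.9 × (0.320 × 5.63 − 0.0496) − 1] = 86.96 / 35.62 = 2.442 mg/L.
The observed yield is Y_obs = Y/(1 + k_d·θ_c) = 0.320 / (1 + 0.0496 × 20.9) = 0.320 / 2.037 = 0.1571 g VSS per g bCOD removed.
Mass of bCOD removed per day: Q(S₀ − S) = 2110 × 732.6 g/m³ = 1546 kg/d.
Biomass produced: P_X = Y_obs·Q·ΔS = 0.1571 × 1546 ≈ 242.9 kg VSS/d.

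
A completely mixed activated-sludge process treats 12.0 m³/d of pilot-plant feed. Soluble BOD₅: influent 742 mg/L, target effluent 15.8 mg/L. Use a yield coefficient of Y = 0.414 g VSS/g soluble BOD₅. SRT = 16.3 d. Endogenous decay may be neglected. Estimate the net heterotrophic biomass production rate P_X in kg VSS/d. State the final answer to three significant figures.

With endogenous decay neglected, the observed yield equals the true yield: Y_obs = Y = 0.414 g VSS/g soluble BOD₅.
Q·(S₀ − S) = 12.0 × (742 − 15.8) × 10⁻³ = 8.714 kg/d removed.
P_X = Y_obs · Q(S₀ − S) = 0.4140 × 8.714 = 3.608 kg VSS/d.

P_X ≈ 3.61 kg VSS/d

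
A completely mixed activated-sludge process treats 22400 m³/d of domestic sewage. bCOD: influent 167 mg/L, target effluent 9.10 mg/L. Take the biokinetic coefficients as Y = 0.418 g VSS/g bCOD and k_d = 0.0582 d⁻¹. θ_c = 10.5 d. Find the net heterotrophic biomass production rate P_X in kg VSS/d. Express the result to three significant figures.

The observed yield is Y_obs = Y/(1 + k_d·θ_c) = 0.418 / (1 + 0.0582 × 10.5) = 0.418 / 1.611 = 0.2595 g VSS per g bCOD removed.
Mass of bCOD removed per day: Q(S₀ − S) = 22400 × 157.9 g/m³ = 3537 kg/d.
P_X = Y_obs · Q(S₀ − S) = 0.2595 × 3537 = 917.7 kg VSS/d.

P_X ≈ 918 kg VSS/d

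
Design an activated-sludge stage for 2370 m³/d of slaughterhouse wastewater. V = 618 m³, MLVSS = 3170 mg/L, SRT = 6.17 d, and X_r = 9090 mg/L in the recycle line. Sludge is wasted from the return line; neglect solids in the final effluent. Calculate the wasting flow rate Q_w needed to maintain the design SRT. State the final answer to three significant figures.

θ_c = V·X/(Q_w·X_r) when wasting from the recycle, so Q_w = V·X/(θ_c·X_r) = 618.0 × 3170 / (6.17 × 9090) = 34.93 m³/d.

Q_w ≈ 34.9 m³/d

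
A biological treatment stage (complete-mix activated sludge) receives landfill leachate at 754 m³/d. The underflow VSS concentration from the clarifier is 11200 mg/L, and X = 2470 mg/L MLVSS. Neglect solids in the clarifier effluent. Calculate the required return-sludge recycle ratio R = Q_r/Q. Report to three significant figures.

R ≈ 0.283

R = Q_r/Q = X/(X_r − X) = 2470 / (11200 − 2470) = 0.2829.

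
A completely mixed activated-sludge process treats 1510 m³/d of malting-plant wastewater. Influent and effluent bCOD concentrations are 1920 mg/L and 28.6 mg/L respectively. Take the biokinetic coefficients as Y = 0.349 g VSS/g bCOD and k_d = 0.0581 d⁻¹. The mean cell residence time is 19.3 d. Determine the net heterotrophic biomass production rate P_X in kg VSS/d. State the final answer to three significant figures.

The observed yield is Y_obs = Y/(1 + k_d·θ_c) = 0.349 / (1 + 0.0581 × 19.3) = 0.349 / 2.121 = 0.1645 g VSS per g bCOD removed.
Substrate removed = Q·(S₀ − S) = 1510 m³/d × (1920 − 28.6) g/m³ = 2.86×10^6 g/d = 2856 kg/d.
Net biomass production P_X = Y_obs × Q·(S₀ − S) = 0.1645 × 2856 = 469.9 kg VSS/d.

P_X ≈ 470 kg VSS/d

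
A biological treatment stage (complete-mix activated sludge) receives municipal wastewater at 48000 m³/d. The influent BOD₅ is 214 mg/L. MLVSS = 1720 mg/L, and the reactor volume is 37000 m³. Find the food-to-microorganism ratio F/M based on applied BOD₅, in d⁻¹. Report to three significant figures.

Food-to-microorganism ratio F/M = Q S₀ / (V X) = 48000 × 214 / (37000 × 1720) = 0.1614 d⁻¹.

F/M ≈ 0.161 d⁻¹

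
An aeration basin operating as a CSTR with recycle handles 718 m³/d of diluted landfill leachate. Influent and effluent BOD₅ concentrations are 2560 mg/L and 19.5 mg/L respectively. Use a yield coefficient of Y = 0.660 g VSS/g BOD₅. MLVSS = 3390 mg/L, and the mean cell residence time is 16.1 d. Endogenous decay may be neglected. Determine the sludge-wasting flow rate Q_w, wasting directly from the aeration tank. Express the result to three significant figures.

Biomass mass balance (decay neglected): V·X = Y·Q·(S₀ − S)·θ_c, so V = 0.660 × 718 × (2560 − 19.5) × 16.1 / 3390 = 5718 m³.
With mixed-liquor wasting, θ_c = V/Q_w, so Q_w = V/θ_c = 5718/16.1 = 355.1 m³/d.

Q_w ≈ 355 m³/d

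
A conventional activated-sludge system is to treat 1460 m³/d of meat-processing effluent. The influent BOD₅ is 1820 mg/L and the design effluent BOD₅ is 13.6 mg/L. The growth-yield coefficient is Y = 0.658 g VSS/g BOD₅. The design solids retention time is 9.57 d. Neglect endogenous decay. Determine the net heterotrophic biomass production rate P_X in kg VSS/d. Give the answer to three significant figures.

P_X ≈ 1740 kg VSS/d

Since k_d ≈ 0, Y_obs = Y = 0.658 g VSS/g BOD₅.
Q·(S₀ − S) = 1460 × (1820 − 13.6) × 10⁻³ = 2637 kg/d removed.
So the net sludge growth is P_X = 0.6580 × 2637 = 1735 kg VSS/d.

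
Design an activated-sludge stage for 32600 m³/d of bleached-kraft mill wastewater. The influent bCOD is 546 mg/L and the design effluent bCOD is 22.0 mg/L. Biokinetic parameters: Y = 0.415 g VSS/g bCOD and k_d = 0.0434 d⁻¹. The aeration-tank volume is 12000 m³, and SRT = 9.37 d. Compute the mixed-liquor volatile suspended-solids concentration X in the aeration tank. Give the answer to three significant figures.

X ≈ 3940 mg/L

From V·X·(1 + k_d·θ_c) = Y·Q·(S₀ − S)·θ_c: X = 0.415 × 32600 × (546 − 22.0) × 9.37 / [12000 × (1 + 0.0434 × 9.37)] = 3935 mg/L.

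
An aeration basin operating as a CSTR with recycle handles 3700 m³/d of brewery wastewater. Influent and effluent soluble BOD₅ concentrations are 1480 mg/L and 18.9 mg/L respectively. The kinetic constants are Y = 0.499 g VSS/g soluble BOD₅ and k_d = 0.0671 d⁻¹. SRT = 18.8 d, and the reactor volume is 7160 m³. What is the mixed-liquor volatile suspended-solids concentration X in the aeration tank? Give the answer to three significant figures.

X = Y·Q·ΔS·θ_c / [V·(1 + k_d θ_c)] = 0.499 × 3700 × (1480 − 18.9) × 18.8 / [7160 × (1 + 0.0671 × 18.8)] = 3132 mg/L.

X ≈ 3130 mg/L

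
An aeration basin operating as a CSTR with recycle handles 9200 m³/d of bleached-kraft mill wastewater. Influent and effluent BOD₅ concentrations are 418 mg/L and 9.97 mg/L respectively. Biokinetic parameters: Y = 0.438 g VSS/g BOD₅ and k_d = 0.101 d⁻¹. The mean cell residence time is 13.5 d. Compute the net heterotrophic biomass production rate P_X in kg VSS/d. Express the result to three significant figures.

P_X ≈ 696 kg VSS/d

The observed yield is Y_obs = Y/(1 + k_d·θ_c) = 0.438 / (1 + 0.101 × 13.5) = 0.438 / 2.364 = 0.1853 g VSS per g BOD₅ removed.
Mass of BOD₅ removed per day: Q(S₀ − S) = 9200 × 408.0 g/m³ = 3754 kg/d.
Net biomass production P_X = Y_obs × Q·(S₀ − S) = 0.1853 × 3754 = 695.7 kg VSS/d.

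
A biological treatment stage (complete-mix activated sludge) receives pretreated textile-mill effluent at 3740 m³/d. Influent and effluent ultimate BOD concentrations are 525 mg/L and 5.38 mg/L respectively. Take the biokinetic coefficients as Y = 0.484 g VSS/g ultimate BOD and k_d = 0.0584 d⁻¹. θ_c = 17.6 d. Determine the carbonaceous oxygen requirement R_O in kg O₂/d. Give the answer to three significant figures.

R_O ≈ 1280 kg O₂/d

Y_obs = Y / (1 + k_d θ_c) = 0.484 / (1 + 0.0584 × 17.6) = 0.484 / 2.028 = 0.2387.
Mass of ultimate BOD removed per day: Q(S₀ − S) = 3740 × 519.6 g/m³ = 1943 kg/d.
P_X = Y_obs·Q·(S₀ − S) = 0.2387 × 1943 = 463.8 kg VSS/d.
Carbonaceous O₂ demand = substrate oxidised − cell-mass equivalent = 1943 − 1.42 × 463.8 = 1285 kg O₂/d.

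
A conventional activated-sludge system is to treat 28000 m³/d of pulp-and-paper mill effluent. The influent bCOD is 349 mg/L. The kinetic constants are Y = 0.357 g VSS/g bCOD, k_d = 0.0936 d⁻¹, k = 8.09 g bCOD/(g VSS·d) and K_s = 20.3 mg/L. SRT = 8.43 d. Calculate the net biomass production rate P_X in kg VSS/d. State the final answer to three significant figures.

Effluent substrate depends only on kinetics and SRT: S = K_s(1 + k_d θ_c) / [θ_c(Yk − k_d) − 1] = 20.3 × (1 + 0.0936 × 8.43) / [8.43 × (0.357 × 8.09 − 0.0936) − 1] = 36.32 / 22.56 = 1.610 mg/L.
The observed yield is Y_obs = Y/(1 + k_d·θ_c) = 0.357 / (1 + 0.0936 × 8.43) = 0.357 / 1.789 = 0.1995 g VSS per g bCOD removed.
Q·(S₀ − S) = 28000 × (349 − 1.61) × 10⁻³ = 9727 kg/d removed.
So the net sludge growth is P_X = 0.1995 × 9727 = 1941 kg VSS/d.

P_X ≈ 1940 kg VSS/d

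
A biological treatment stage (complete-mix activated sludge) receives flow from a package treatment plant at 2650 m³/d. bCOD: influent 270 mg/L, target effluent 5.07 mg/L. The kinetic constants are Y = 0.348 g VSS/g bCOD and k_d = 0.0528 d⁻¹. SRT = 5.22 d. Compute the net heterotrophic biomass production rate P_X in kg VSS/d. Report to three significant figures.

P_X ≈ 192 kg VSS/d

Correct the yield for decay: Y_obs = Y/(1 + k_d θ_c) = 0.348 / (1 + 0.0528 × 5.22) = 0.348 / 1.276 = 0.2728.
Substrate removed = Q·(S₀ − S) = 2650 m³/d × (270 − 5.07) g/m³ = 7.02×10^5 g/d = 702.1 kg/d.
So the net sludge growth is P_X = 0.2728 × 702.1 = 191.5 kg VSS/d.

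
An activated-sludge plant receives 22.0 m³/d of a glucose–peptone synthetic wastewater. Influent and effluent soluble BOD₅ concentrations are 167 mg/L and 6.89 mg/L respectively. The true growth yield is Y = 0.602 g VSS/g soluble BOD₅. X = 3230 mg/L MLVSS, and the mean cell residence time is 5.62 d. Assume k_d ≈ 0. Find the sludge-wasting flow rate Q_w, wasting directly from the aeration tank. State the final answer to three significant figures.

Q_w ≈ 0.657 m³/d

With k_d = 0 the design equation reduces to V = Y Q (S₀−S) θ_c / X = 0.602 × 22.0 × (167 − 6.89) × 5.62 / 3230 = 3.690 m³.
For wasting at MLVSS concentration, Q_w = V/θ_c = 3.690/5.62 = 0.6565 m³/d.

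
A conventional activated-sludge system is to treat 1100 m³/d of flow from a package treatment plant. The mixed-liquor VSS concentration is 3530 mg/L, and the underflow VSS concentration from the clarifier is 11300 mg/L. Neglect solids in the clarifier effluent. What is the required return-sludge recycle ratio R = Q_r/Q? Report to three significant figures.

R = Q_r/Q = X/(X_r − X) = 3530 / (11300 − 3530) = 0.4543.

R ≈ 0.454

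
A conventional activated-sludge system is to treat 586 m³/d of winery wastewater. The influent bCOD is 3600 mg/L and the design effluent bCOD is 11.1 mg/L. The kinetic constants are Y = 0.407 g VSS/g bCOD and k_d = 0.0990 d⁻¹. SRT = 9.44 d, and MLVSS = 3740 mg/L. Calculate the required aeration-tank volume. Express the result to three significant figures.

Rearranging the biomass balance for a CMAS with decay, V = Y·Q·ΔS·θ_c / [X·(1+k_d θ_c)] = 0.407 × 586 × (3600 − 11.1) × 9.44 / [3740 × (1 + 0.0990 × 9.44)] = 8.08×10^6 / 7235 = 1117 m³.

V ≈ 1120 m³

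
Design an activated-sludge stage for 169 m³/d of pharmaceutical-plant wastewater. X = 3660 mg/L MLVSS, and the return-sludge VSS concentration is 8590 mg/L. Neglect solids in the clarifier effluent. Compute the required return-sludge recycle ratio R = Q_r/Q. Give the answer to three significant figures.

R = Q_r/Q = X/(X_r − X) = 3660 / (8590 − 3660) = 0.7424.

R ≈ 0.742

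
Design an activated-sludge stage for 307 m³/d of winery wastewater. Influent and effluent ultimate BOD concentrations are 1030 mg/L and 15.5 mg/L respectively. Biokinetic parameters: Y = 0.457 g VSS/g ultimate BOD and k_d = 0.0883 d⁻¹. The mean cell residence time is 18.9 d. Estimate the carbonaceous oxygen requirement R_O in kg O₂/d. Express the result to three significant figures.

Y_obs = Y / (1 + k_d θ_c) = 0.457 / (1 + 0.0883 × 18.9) = 0.457 / 2.669 = 0.1712.
Substrate removed = Q·(S₀ − S) = 307 m³/d × (1030 − 15.5) g/m³ = 3.11×10^5 g/d = 311.5 kg/d.
P_X = Y_obs·Q·(S₀ − S) = 0.1712 × 311.5 = 53.33 kg VSS/d.
Carbonaceous O₂ demand = substrate oxidised − cell-mass equivalent = 311.5 − 1.42 × 53.33 = 235.7 kg O₂/d.

R_O ≈ 236 kg O₂/d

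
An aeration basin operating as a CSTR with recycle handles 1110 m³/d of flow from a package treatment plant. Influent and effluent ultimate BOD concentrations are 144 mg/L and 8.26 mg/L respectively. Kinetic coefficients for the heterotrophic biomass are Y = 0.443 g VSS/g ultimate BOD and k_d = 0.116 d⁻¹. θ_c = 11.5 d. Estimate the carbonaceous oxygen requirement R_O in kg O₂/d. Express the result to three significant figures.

R_O ≈ 110 kg O₂/d

Observed yield with endogenous decay: Y_obs = Y / (1 + k_d·θ_c) = 0.443 / (1 + 0.116 × 11.5) = 0.443 / 2.334 = 0.1898 g VSS/g ultimate BOD.
ΔS = 144 − 8.26 = 135.7 mg/L, so the substrate removal rate is 1110 × 135.7/1000 = 150.7 kg ultimate BOD/d.
Biomass synthesised: P_X = Y_obs × 150.7 = 28.60 kg VSS/d.
Carbonaceous O₂ demand = substrate oxidised − cell-mass equivalent = 150.7 − 1.42 × 28.60 = 110.1 kg O₂/d.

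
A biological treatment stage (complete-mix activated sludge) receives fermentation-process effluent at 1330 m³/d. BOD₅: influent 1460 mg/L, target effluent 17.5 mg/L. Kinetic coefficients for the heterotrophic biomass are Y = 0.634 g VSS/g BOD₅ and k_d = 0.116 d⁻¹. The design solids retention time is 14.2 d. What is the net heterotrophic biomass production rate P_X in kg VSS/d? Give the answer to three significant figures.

Observed yield with endogenous decay: Y_obs = Y / (1 + k_d·θ_c) = 0.634 / (1 + 0.116 × 14.2) = 0.634 / 2.647 = 0.2395 g VSS/g BOD₅.
Mass of BOD₅ removed per day: Q(S₀ − S) = 1330 × 1442 g/m³ = 1919 kg/d.
Net biomass production P_X = Y_obs × Q·(S₀ − S) = 0.2395 × 1919 = 459.5 kg VSS/d.

P_X ≈ 459 kg VSS/d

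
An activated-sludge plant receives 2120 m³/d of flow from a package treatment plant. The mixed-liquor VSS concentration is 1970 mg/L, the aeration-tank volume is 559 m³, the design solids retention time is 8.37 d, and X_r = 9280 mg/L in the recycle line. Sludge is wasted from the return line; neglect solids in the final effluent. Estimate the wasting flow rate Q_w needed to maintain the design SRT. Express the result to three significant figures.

Q_w ≈ 14.2 m³/d

Wasting from the return line (neglecting effluent solids): Q_w = V·X / (θ_c·X_r) = 559.0 × 1970 / (8.37 × 9280) = 14.18 m³/d.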